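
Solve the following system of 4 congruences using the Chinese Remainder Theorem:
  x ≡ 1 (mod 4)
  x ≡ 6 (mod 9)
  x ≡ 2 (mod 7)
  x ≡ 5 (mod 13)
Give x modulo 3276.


Product of moduli M = 4 · 9 · 7 · 13 = 3276.
Merge one congruence at a time:
  Start: x ≡ 1 (mod 4).
  Combine with x ≡ 6 (mod 9); new modulus lcm = 36.
    Write x = 1 + 4·t and substitute into x ≡ 6 (mod 9): 4·t ≡ 6 − 1 = 5 (mod 9).
    The inverse of 4 mod 9 is 7 (since 4·7 = 28 = 3·9 + 1), so t ≡ 7·5 = 35 ≡ 8 (mod 9).
    Then x = 1 + 4·8 = 33, valid modulo lcm(4, 9) = 36: x ≡ 33 (mod 36).
  Combine with x ≡ 2 (mod 7); new modulus lcm = 252.
    Write x = 33 + 36·t and substitute into x ≡ 2 (mod 7): 36·t ≡ 2 − 33 = -31 (mod 7).
    Reduce coefficients mod 7: 1·t ≡ 4 (mod 7).
    So t ≡ 4 (mod 7).
    Then x = 33 + 36·4 = 177, valid modulo lcm(36, 7) = 252: x ≡ 177 (mod 252).
  Combine with x ≡ 5 (mod 13); new modulus lcm = 3276.
    Write x = 177 + 252·t and substitute into x ≡ 5 (mod 13): 252·t ≡ 5 − 177 = -172 (mod 13).
    Reduce coefficients mod 13: 5·t ≡ 10 (mod 13).
    The inverse of 5 mod 13 is 8 (since 5·8 = 40 = 3·13 + 1), so t ≡ 8·10 = 80 ≡ 2 (mod 13).
    Then x = 177 + 252·2 = 681, valid modulo lcm(252, 13) = 3276: x ≡ 681 (mod 3276).
Verify against each original: 681 mod 4 = 1, 681 mod 9 = 6, 681 mod 7 = 2, 681 mod 13 = 5.

x ≡ 681 (mod 3276).


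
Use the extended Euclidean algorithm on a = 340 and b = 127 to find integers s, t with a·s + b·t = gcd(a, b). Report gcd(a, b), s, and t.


Euclidean algorithm on (340, 127) — divide until remainder is 0:
  340 = 2 · 127 + 86
  127 = 1 · 86 + 41
  86 = 2 · 41 + 4
  41 = 10 · 4 + 1
  4 = 4 · 1 + 0
gcd(340, 127) = 1.
Track Bezout coefficients alongside the remainders: start with r₀ = 340 = a·1 + b·0 (s = 1, t = 0) and r₁ = 127 = a·0 + b·1 (s = 0, t = 1); each new remainder r_{k+1} = r_{k-1} − q_k·r_k inherits s_{k+1} = s_{k-1} − q_k·s_k, t_{k+1} = t_{k-1} − q_k·t_k, so r_k = a·s_k + b·t_k at every step:
  q = 2: r = 86, s = 1 − 2·0 = 1, t = 0 − 2·1 = -2  (check: 340·1 + 127·(-2) = 86)
  q = 1: r = 41, s = 0 − 1·1 = -1, t = 1 − 1·(-2) = 3  (check: 340·(-1) + 127·3 = 41)
  q = 2: r = 4, s = 1 − 2·(-1) = 3, t = -2 − 2·3 = -8  (check: 340·3 + 127·(-8) = 4)
  q = 10: r = 1, s = -1 − 10·3 = -31, t = 3 − 10·(-8) = 83  (check: 340·(-31) + 127·83 = 1)
The row with r = 1 (the gcd) gives the Bezout coefficients s = -31, t = 83.
Result: 340 · (-31) + 127 · (83) = 1.

gcd(340, 127) = 1; s = -31, t = 83 (check: 340·(-31) + 127·83 = 1).


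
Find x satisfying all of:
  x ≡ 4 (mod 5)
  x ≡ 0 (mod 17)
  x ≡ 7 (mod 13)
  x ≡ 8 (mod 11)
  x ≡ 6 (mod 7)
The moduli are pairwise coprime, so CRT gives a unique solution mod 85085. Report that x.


Product of moduli M = 5 · 17 · 13 · 11 · 7 = 85085.
Merge one congruence at a time:
  Start: x ≡ 4 (mod 5).
  Combine with x ≡ 0 (mod 17); new modulus lcm = 85.
    Write x = 4 + 5·t and substitute into x ≡ 0 (mod 17): 5·t ≡ 0 − 4 = -4 (mod 17).
    Reduce coefficients mod 17: 5·t ≡ 13 (mod 17).
    The inverse of 5 mod 17 is 7 (since 5·7 = 35 = 2·17 + 1), so t ≡ 7·13 = 91 ≡ 6 (mod 17).
    Then x = 4 + 5·6 = 34, valid modulo lcm(5, 17) = 85: x ≡ 34 (mod 85).
  Combine with x ≡ 7 (mod 13); new modulus lcm = 1105.
    Write x = 34 + 85·t and substitute into x ≡ 7 (mod 13): 85·t ≡ 7 − 34 = -27 (mod 13).
    Reduce coefficients mod 13: 7·t ≡ 12 (mod 13).
    The inverse of 7 mod 13 is 2 (since 7·2 = 14 = 1·13 + 1), so t ≡ 2·12 = 24 ≡ 11 (mod 13).
    Then x = 34 + 85·11 = 969, valid modulo lcm(85, 13) = 1105: x ≡ 969 (mod 1105).
  Combine with x ≡ 8 (mod 11); new modulus lcm = 12155.
    Write x = 969 + 1105·t and substitute into x ≡ 8 (mod 11): 1105·t ≡ 8 − 969 = -961 (mod 11).
    Reduce coefficients mod 11: 5·t ≡ 7 (mod 11).
    The inverse of 5 mod 11 is 9 (since 5·9 = 45 = 4·11 + 1), so t ≡ 9·7 = 63 ≡ 8 (mod 11).
    Then x = 969 + 1105·8 = 9809, valid modulo lcm(1105, 11) = 12155: x ≡ 9809 (mod 12155).
  Combine with x ≡ 6 (mod 7); new modulus lcm = 85085.
    Write x = 9809 + 12155·t and substitute into x ≡ 6 (mod 7): 12155·t ≡ 6 − 9809 = -9803 (mod 7).
    Reduce coefficients mod 7: 3·t ≡ 4 (mod 7).
    The inverse of 3 mod 7 is 5 (since 3·5 = 15 = 2·7 + 1), so t ≡ 5·4 = 20 ≡ 6 (mod 7).
    Then x = 9809 + 12155·6 = 82739, valid modulo lcm(12155, 7) = 85085: x ≡ 82739 (mod 85085).
Verify against each original: 82739 mod 5 = 4, 82739 mod 17 = 0, 82739 mod 13 = 7, 82739 mod 11 = 8, 82739 mod 7 = 6.

x ≡ 82739 (mod 85085).


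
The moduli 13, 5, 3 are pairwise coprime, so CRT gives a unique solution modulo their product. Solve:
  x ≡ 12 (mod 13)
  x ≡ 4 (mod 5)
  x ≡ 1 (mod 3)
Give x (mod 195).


Moduli 13, 5, 3 are pairwise coprime; by CRT there is a unique solution modulo M = 13 · 5 · 3 = 195.
Solve pairwise, accumulating the modulus:
  Start with x ≡ 12 (mod 13).
  Combine with x ≡ 4 (mod 5): since gcd(13, 5) = 1, we get a unique residue mod 65.
    Write x = 12 + 13·t and substitute into x ≡ 4 (mod 5): 13·t ≡ 4 − 12 = -8 (mod 5).
    Reduce coefficients mod 5: 3·t ≡ 2 (mod 5).
    The inverse of 3 mod 5 is 2 (since 3·2 = 6 = 1·5 + 1), so t ≡ 2·2 = 4 ≡ 4 (mod 5).
    Then x = 12 + 13·4 = 64, valid modulo lcm(13, 5) = 65: x ≡ 64 (mod 65).
  Combine with x ≡ 1 (mod 3): since gcd(65, 3) = 1, we get a unique residue mod 195.
    Write x = 64 + 65·t and substitute into x ≡ 1 (mod 3): 65·t ≡ 1 − 64 = -63 (mod 3).
    Reduce coefficients mod 3: 2·t ≡ 0 (mod 3).
    The inverse of 2 mod 3 is 2 (since 2·2 = 4 = 1·3 + 1), so t ≡ 2·0 = 0 ≡ 0 (mod 3).
    Then x = 64 + 65·0 = 64, valid modulo lcm(65, 3) = 195: x ≡ 64 (mod 195).
Verify: 64 mod 13 = 12 ✓, 64 mod 5 = 4 ✓, 64 mod 3 = 1 ✓.

x ≡ 64 (mod 195).


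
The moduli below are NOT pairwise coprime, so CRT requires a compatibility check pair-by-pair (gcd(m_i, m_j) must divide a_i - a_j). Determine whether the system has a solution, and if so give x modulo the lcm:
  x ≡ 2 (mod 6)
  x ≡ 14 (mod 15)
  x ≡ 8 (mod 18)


Moduli 6, 15, 18 are not pairwise coprime, so CRT works modulo lcm(m_i) when all pairwise compatibility conditions hold.
Pairwise compatibility: gcd(m_i, m_j) must divide a_i - a_j for every pair.
Merge one congruence at a time:
  Start: x ≡ 2 (mod 6).
  Combine with x ≡ 14 (mod 15): gcd(6, 15) = 3; 14 - 2 = 12, which IS divisible by 3, so compatible.
    Write x = 2 + 6·t and substitute into x ≡ 14 (mod 15): 6·t ≡ 14 − 2 = 12 (mod 15).
    Divide the congruence (and modulus) by g = 3: 2·t ≡ 4 (mod 5).
    The inverse of 2 mod 5 is 3 (since 2·3 = 6 = 1·5 + 1), so t ≡ 3·4 = 12 ≡ 2 (mod 5).
    Then x = 2 + 6·2 = 14, valid modulo lcm(6, 15) = 30: x ≡ 14 (mod 30).
  Combine with x ≡ 8 (mod 18): gcd(30, 18) = 6; 8 - 14 = -6, which IS divisible by 6, so compatible.
    Write x = 14 + 30·t and substitute into x ≡ 8 (mod 18): 30·t ≡ 8 − 14 = -6 (mod 18).
    Divide the congruence (and modulus) by g = 6: 5·t ≡ -1 (mod 3).
    Reduce coefficients mod 3: 2·t ≡ 2 (mod 3).
    The inverse of 2 mod 3 is 2 (since 2·2 = 4 = 1·3 + 1), so t ≡ 2·2 = 4 ≡ 1 (mod 3).
    Then x = 14 + 30·1 = 44, valid modulo lcm(30, 18) = 90: x ≡ 44 (mod 90).
Verify: 44 mod 6 = 2, 44 mod 15 = 14, 44 mod 18 = 8.

x ≡ 44 (mod 90).


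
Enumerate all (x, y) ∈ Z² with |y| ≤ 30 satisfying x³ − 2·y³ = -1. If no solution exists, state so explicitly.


The equation is x³ - 2y³ = -1. For fixed y, x³ = 2·y³ − 1, so a solution requires the RHS to be a perfect cube.
Strategy: iterate y from -30 to 30, compute RHS = 2·y³ − 1, and check whether it is a (positive or negative) perfect cube.
Check small values of y:
  y = 0: RHS = -1 = (-1)³ ⇒ x = -1 works.
  y = 1: RHS = 1 = (1)³ ⇒ x = 1 works.
  y = -1: RHS = -3 is not a perfect cube.
  y = 2: RHS = 15 is not a perfect cube.
  y = -2: RHS = -17 is not a perfect cube.
  y = 3: RHS = 53 is not a perfect cube.
  y = -3: RHS = -55 is not a perfect cube.
Continuing the search up to |y| = 30 finds no further solutions beyond those listed.
Collected solutions: (-1, 0), (1, 1).

Solutions (with |y| ≤ 30): (-1, 0), (1, 1).


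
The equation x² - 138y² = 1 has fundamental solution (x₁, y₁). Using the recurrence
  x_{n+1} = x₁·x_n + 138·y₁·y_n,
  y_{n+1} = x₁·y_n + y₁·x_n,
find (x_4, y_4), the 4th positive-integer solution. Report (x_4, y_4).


Step 1: Find the fundamental solution (x₁, y₁) of x² - 138y² = 1.
  Expand √138 as a continued fraction. a₀ = ⌊√138⌋ = 11; iterate m_{k+1} = d_k·a_k − m_k, d_{k+1} = (138 − m_{k+1}²)/d_k, a_{k+1} = ⌊(a₀ + m_{k+1})/d_{k+1}⌋ (starting m₀ = 0, d₀ = 1), with convergents p_k = a_k·p_{k-1} + p_{k-2}, q_k = a_k·q_{k-1} + q_{k-2} (p₋₁ = 1, q₋₁ = 0):
  k = 0: a₀ = 11; p₀/q₀ = 11/1; p₀² − 138·q₀² = 121 − 138 = -17.
  k = 1: m = 11, d = 17, a = ⌊(11 + 11)/17⌋ = 1; p/q = (1·11 + 1)/(1·1 + 0) = 12/1; p² − 138·q² = 144 − 138 = 6.
  k = 2: m = 6, d = 6, a = ⌊(11 + 6)/6⌋ = 2; p/q = (2·12 + 11)/(2·1 + 1) = 35/3; p² − 138·q² = 1225 − 1242 = -17.
  k = 3: m = 6, d = 17, a = ⌊(11 + 6)/17⌋ = 1; p/q = (1·35 + 12)/(1·3 + 1) = 47/4; p² − 138·q² = 2209 − 2208 = 1.
  The first convergent with p² − 138·q² = 1 gives the fundamental solution (x₁, y₁) = (47, 4).
Step 2: Apply the recurrence (x_{n+1}, y_{n+1}) = (x₁x_n + 138y₁y_n, x₁y_n + y₁x_n) repeatedly.
  From (x_1, y_1) = (47, 4): x_2 = 47·47 + 138·4·4 = 4417; y_2 = 47·4 + 4·47 = 376.
  From (x_2, y_2) = (4417, 376): x_3 = 47·4417 + 138·4·376 = 415151; y_3 = 47·376 + 4·4417 = 35340.
  From (x_3, y_3) = (415151, 35340): x_4 = 47·415151 + 138·4·35340 = 39019777; y_4 = 47·35340 + 4·415151 = 3321584.
Step 3: Verify x_4² - 138·y_4² = 1522542997129729 - 1522542997129728 = 1 (should be 1). ✓

(x_1, y_1) = (47, 4); (x_4, y_4) = (39019777, 3321584).


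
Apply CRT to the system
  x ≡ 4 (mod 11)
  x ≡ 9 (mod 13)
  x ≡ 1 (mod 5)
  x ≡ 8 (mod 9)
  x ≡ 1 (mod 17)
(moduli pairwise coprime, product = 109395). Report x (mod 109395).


Product of moduli M = 11 · 13 · 5 · 9 · 17 = 109395.
Merge one congruence at a time:
  Start: x ≡ 4 (mod 11).
  Combine with x ≡ 9 (mod 13); new modulus lcm = 143.
    Write x = 4 + 11·t and substitute into x ≡ 9 (mod 13): 11·t ≡ 9 − 4 = 5 (mod 13).
    The inverse of 11 mod 13 is 6 (since 11·6 = 66 = 5·13 + 1), so t ≡ 6·5 = 30 ≡ 4 (mod 13).
    Then x = 4 + 11·4 = 48, valid modulo lcm(11, 13) = 143: x ≡ 48 (mod 143).
  Combine with x ≡ 1 (mod 5); new modulus lcm = 715.
    Write x = 48 + 143·t and substitute into x ≡ 1 (mod 5): 143·t ≡ 1 − 48 = -47 (mod 5).
    Reduce coefficients mod 5: 3·t ≡ 3 (mod 5).
    The inverse of 3 mod 5 is 2 (since 3·2 = 6 = 1·5 + 1), so t ≡ 2·3 = 6 ≡ 1 (mod 5).
    Then x = 48 + 143·1 = 191, valid modulo lcm(143, 5) = 715: x ≡ 191 (mod 715).
  Combine with x ≡ 8 (mod 9); new modulus lcm = 6435.
    Write x = 191 + 715·t and substitute into x ≡ 8 (mod 9): 715·t ≡ 8 − 191 = -183 (mod 9).
    Reduce coefficients mod 9: 4·t ≡ 6 (mod 9).
    The inverse of 4 mod 9 is 7 (since 4·7 = 28 = 3·9 + 1), so t ≡ 7·6 = 42 ≡ 6 (mod 9).
    Then x = 191 + 715·6 = 4481, valid modulo lcm(715, 9) = 6435: x ≡ 4481 (mod 6435).
  Combine with x ≡ 1 (mod 17); new modulus lcm = 109395.
    Write x = 4481 + 6435·t and substitute into x ≡ 1 (mod 17): 6435·t ≡ 1 − 4481 = -4480 (mod 17).
    Reduce coefficients mod 17: 9·t ≡ 8 (mod 17).
    The inverse of 9 mod 17 is 2 (since 9·2 = 18 = 1·17 + 1), so t ≡ 2·8 = 16 ≡ 16 (mod 17).
    Then x = 4481 + 6435·16 = 107441, valid modulo lcm(6435, 17) = 109395: x ≡ 107441 (mod 109395).
Verify against each original: 107441 mod 11 = 4, 107441 mod 13 = 9, 107441 mod 5 = 1, 107441 mod 9 = 8, 107441 mod 17 = 1.

x ≡ 107441 (mod 109395).


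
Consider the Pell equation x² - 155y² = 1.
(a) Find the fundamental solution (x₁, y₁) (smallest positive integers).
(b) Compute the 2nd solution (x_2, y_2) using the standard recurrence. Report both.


Step 1: Find the fundamental solution (x₁, y₁) of x² - 155y² = 1.
  Expand √155 as a continued fraction. a₀ = ⌊√155⌋ = 12; iterate m_{k+1} = d_k·a_k − m_k, d_{k+1} = (155 − m_{k+1}²)/d_k, a_{k+1} = ⌊(a₀ + m_{k+1})/d_{k+1}⌋ (starting m₀ = 0, d₀ = 1), with convergents p_k = a_k·p_{k-1} + p_{k-2}, q_k = a_k·q_{k-1} + q_{k-2} (p₋₁ = 1, q₋₁ = 0):
  k = 0: a₀ = 12; p₀/q₀ = 12/1; p₀² − 155·q₀² = 144 − 155 = -11.
  k = 1: m = 12, d = 11, a = ⌊(12 + 12)/11⌋ = 2; p/q = (2·12 + 1)/(2·1 + 0) = 25/2; p² − 155·q² = 625 − 620 = 5.
  k = 2: m = 10, d = 5, a = ⌊(12 + 10)/5⌋ = 4; p/q = (4·25 + 12)/(4·2 + 1) = 112/9; p² − 155·q² = 12544 − 12555 = -11.
  k = 3: m = 10, d = 11, a = ⌊(12 + 10)/11⌋ = 2; p/q = (2·112 + 25)/(2·9 + 2) = 249/20; p² − 155·q² = 62001 − 62000 = 1.
  The first convergent with p² − 155·q² = 1 gives the fundamental solution (x₁, y₁) = (249, 20).
Step 2: Apply the recurrence (x_{n+1}, y_{n+1}) = (x₁x_n + 155y₁y_n, x₁y_n + y₁x_n) repeatedly.
  From (x_1, y_1) = (249, 20): x_2 = 249·249 + 155·20·20 = 124001; y_2 = 249·20 + 20·249 = 9960.
Step 3: Verify x_2² - 155·y_2² = 15376248001 - 15376248000 = 1 (should be 1). ✓

(x_1, y_1) = (249, 20); (x_2, y_2) = (124001, 9960).


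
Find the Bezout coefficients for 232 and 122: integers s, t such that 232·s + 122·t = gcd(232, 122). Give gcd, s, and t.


Euclidean algorithm on (232, 122) — divide until remainder is 0:
  232 = 1 · 122 + 110
  122 = 1 · 110 + 12
  110 = 9 · 12 + 2
  12 = 6 · 2 + 0
gcd(232, 122) = 2.
Track Bezout coefficients alongside the remainders: start with r₀ = 232 = a·1 + b·0 (s = 1, t = 0) and r₁ = 122 = a·0 + b·1 (s = 0, t = 1); each new remainder r_{k+1} = r_{k-1} − q_k·r_k inherits s_{k+1} = s_{k-1} − q_k·s_k, t_{k+1} = t_{k-1} − q_k·t_k, so r_k = a·s_k + b·t_k at every step:
  q = 1: r = 110, s = 1 − 1·0 = 1, t = 0 − 1·1 = -1  (check: 232·1 + 122·(-1) = 110)
  q = 1: r = 12, s = 0 − 1·1 = -1, t = 1 − 1·(-1) = 2  (check: 232·(-1) + 122·2 = 12)
  q = 9: r = 2, s = 1 − 9·(-1) = 10, t = -1 − 9·2 = -19  (check: 232·10 + 122·(-19) = 2)
The row with r = 2 (the gcd) gives the Bezout coefficients s = 10, t = -19.
Result: 232 · (10) + 122 · (-19) = 2.

gcd(232, 122) = 2; s = 10, t = -19 (check: 232·10 + 122·(-19) = 2).


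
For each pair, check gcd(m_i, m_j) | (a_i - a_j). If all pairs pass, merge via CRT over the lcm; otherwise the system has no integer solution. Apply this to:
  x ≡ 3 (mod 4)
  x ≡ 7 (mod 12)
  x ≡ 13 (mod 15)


Moduli 4, 12, 15 are not pairwise coprime, so CRT works modulo lcm(m_i) when all pairwise compatibility conditions hold.
Pairwise compatibility: gcd(m_i, m_j) must divide a_i - a_j for every pair.
Merge one congruence at a time:
  Start: x ≡ 3 (mod 4).
  Combine with x ≡ 7 (mod 12): gcd(4, 12) = 4; 7 - 3 = 4, which IS divisible by 4, so compatible.
    Write x = 3 + 4·t and substitute into x ≡ 7 (mod 12): 4·t ≡ 7 − 3 = 4 (mod 12).
    Divide the congruence (and modulus) by g = 4: 1·t ≡ 1 (mod 3).
    So t ≡ 1 (mod 3).
    Then x = 3 + 4·1 = 7, valid modulo lcm(4, 12) = 12: x ≡ 7 (mod 12).
  Combine with x ≡ 13 (mod 15): gcd(12, 15) = 3; 13 - 7 = 6, which IS divisible by 3, so compatible.
    Write x = 7 + 12·t and substitute into x ≡ 13 (mod 15): 12·t ≡ 13 − 7 = 6 (mod 15).
    Divide the congruence (and modulus) by g = 3: 4·t ≡ 2 (mod 5).
    The inverse of 4 mod 5 is 4 (since 4·4 = 16 = 3·5 + 1), so t ≡ 4·2 = 8 ≡ 3 (mod 5).
    Then x = 7 + 12·3 = 43, valid modulo lcm(12, 15) = 60: x ≡ 43 (mod 60).
Verify: 43 mod 4 = 3, 43 mod 12 = 7, 43 mod 15 = 13.

x ≡ 43 (mod 60).


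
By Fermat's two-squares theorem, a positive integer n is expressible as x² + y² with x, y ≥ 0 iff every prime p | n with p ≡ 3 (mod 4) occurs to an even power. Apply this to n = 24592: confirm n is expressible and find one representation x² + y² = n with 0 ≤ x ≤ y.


Step 1: Factor n = 24592 = 2^4 · 29 · 53.
Step 2: Check the mod-4 condition on each prime factor: 2 = 2 (special); 29 ≡ 1 (mod 4), exponent 1; 53 ≡ 1 (mod 4), exponent 1.
All primes ≡ 3 (mod 4) appear to even exponent (or don't appear), so by the two-squares theorem n IS expressible as a sum of two squares.
Step 3: Build a representation. Group n = k² · m with k = 4 and m = 29 · 53 = 1537 (a product of primes ≡ 1 (mod 4)); a representation of m scales to one of n via (k·x)² + (k·y)² = k²(x² + y²). Each prime p ≡ 1 (mod 4) is itself a sum of two squares; find a² by testing p − a² for a perfect square:
  29: 29 − 1² = 28, 29 − 2² = 25 = 5² ⇒ 29 = 2² + 5².
  53: 53 − 1² = 52, 53 − 2² = 49 = 7² ⇒ 53 = 2² + 7².
  Combine using the Brahmagupta–Fibonacci identity (a² + b²)(c² + d²) = (ac − bd)² + (ad + bc)² = (ac + bd)² + (ad − bc)²:
  29 · 53 = 1537: from (2² + 5²)(2² + 7²), take (2·2 − 5·7, 2·7 + 5·2) = (4 − 35, 14 + 10) = (-31, 24); dropping signs (only squares matter) gives (31, 24); check 31² + 24² = 961 + 576 = 1537 ✓.
  Scale by k = 4: (4·31, 4·24) = (124, 96).
Step 4: Order so x ≤ y and verify: 96² + 124² = 9216 + 15376 = 24592 = n. ✓

n = 24592 = 96² + 124² (one valid representation with x ≤ y).


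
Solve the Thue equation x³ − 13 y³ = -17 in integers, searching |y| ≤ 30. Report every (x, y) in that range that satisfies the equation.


The equation is x³ - 13y³ = -17. For fixed y, x³ = 13·y³ − 17, so a solution requires the RHS to be a perfect cube.
Strategy: iterate y from -30 to 30, compute RHS = 13·y³ − 17, and check whether it is a (positive or negative) perfect cube.
Check small values of y:
  y = 0: RHS = -17 is not a perfect cube.
  y = 1: RHS = -4 is not a perfect cube.
  y = -1: RHS = -30 is not a perfect cube.
  y = 2: RHS = 87 is not a perfect cube.
  y = -2: RHS = -121 is not a perfect cube.
  y = 3: RHS = 334 is not a perfect cube.
  y = -3: RHS = -368 is not a perfect cube.
Continuing the search up to |y| = 30 finds no solutions either.
No (x, y) in the scanned range satisfies the equation.

No integer solutions with |y| ≤ 30.


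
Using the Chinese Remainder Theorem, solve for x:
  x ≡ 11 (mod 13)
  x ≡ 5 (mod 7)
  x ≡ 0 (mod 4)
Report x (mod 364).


Moduli 13, 7, 4 are pairwise coprime; by CRT there is a unique solution modulo M = 13 · 7 · 4 = 364.
Solve pairwise, accumulating the modulus:
  Start with x ≡ 11 (mod 13).
  Combine with x ≡ 5 (mod 7): since gcd(13, 7) = 1, we get a unique residue mod 91.
    Write x = 11 + 13·t and substitute into x ≡ 5 (mod 7): 13·t ≡ 5 − 11 = -6 (mod 7).
    Reduce coefficients mod 7: 6·t ≡ 1 (mod 7).
    The inverse of 6 mod 7 is 6 (since 6·6 = 36 = 5·7 + 1), so t ≡ 6·1 = 6 ≡ 6 (mod 7).
    Then x = 11 + 13·6 = 89, valid modulo lcm(13, 7) = 91: x ≡ 89 (mod 91).
  Combine with x ≡ 0 (mod 4): since gcd(91, 4) = 1, we get a unique residue mod 364.
    Write x = 89 + 91·t and substitute into x ≡ 0 (mod 4): 91·t ≡ 0 − 89 = -89 (mod 4).
    Reduce coefficients mod 4: 3·t ≡ 3 (mod 4).
    The inverse of 3 mod 4 is 3 (since 3·3 = 9 = 2·4 + 1), so t ≡ 3·3 = 9 ≡ 1 (mod 4).
    Then x = 89 + 91·1 = 180, valid modulo lcm(91, 4) = 364: x ≡ 180 (mod 364).
Verify: 180 mod 13 = 11 ✓, 180 mod 7 = 5 ✓, 180 mod 4 = 0 ✓.

x ≡ 180 (mod 364).


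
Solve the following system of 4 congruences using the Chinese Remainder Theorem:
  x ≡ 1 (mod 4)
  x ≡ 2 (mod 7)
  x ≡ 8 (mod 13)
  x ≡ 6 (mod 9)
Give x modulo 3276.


Product of moduli M = 4 · 7 · 13 · 9 = 3276.
Merge one congruence at a time:
  Start: x ≡ 1 (mod 4).
  Combine with x ≡ 2 (mod 7); new modulus lcm = 28.
    Write x = 1 + 4·t and substitute into x ≡ 2 (mod 7): 4·t ≡ 2 − 1 = 1 (mod 7).
    The inverse of 4 mod 7 is 2 (since 4·2 = 8 = 1·7 + 1), so t ≡ 2·1 = 2 ≡ 2 (mod 7).
    Then x = 1 + 4·2 = 9, valid modulo lcm(4, 7) = 28: x ≡ 9 (mod 28).
  Combine with x ≡ 8 (mod 13); new modulus lcm = 364.
    Write x = 9 + 28·t and substitute into x ≡ 8 (mod 13): 28·t ≡ 8 − 9 = -1 (mod 13).
    Reduce coefficients mod 13: 2·t ≡ 12 (mod 13).
    The inverse of 2 mod 13 is 7 (since 2·7 = 14 = 1·13 + 1), so t ≡ 7·12 = 84 ≡ 6 (mod 13).
    Then x = 9 + 28·6 = 177, valid modulo lcm(28, 13) = 364: x ≡ 177 (mod 364).
  Combine with x ≡ 6 (mod 9); new modulus lcm = 3276.
    Write x = 177 + 364·t and substitute into x ≡ 6 (mod 9): 364·t ≡ 6 − 177 = -171 (mod 9).
    Reduce coefficients mod 9: 4·t ≡ 0 (mod 9).
    The inverse of 4 mod 9 is 7 (since 4·7 = 28 = 3·9 + 1), so t ≡ 7·0 = 0 ≡ 0 (mod 9).
    Then x = 177 + 364·0 = 177, valid modulo lcm(364, 9) = 3276: x ≡ 177 (mod 3276).
Verify against each original: 177 mod 4 = 1, 177 mod 7 = 2, 177 mod 13 = 8, 177 mod 9 = 6.

x ≡ 177 (mod 3276).


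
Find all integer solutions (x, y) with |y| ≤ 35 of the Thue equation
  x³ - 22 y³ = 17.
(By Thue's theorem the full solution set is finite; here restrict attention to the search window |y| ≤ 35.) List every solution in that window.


The equation is x³ - 22y³ = 17. For fixed y, x³ = 22·y³ + 17, so a solution requires the RHS to be a perfect cube.
Strategy: iterate y from -35 to 35, compute RHS = 22·y³ + 17, and check whether it is a (positive or negative) perfect cube.
Check small values of y:
  y = 0: RHS = 17 is not a perfect cube.
  y = 1: RHS = 39 is not a perfect cube.
  y = -1: RHS = -5 is not a perfect cube.
  y = 2: RHS = 193 is not a perfect cube.
  y = -2: RHS = -159 is not a perfect cube.
  y = 3: RHS = 611 is not a perfect cube.
  y = -3: RHS = -577 is not a perfect cube.
Continuing the search up to |y| = 35 finds no solutions either.
No (x, y) in the scanned range satisfies the equation.

No integer solutions with |y| ≤ 35.


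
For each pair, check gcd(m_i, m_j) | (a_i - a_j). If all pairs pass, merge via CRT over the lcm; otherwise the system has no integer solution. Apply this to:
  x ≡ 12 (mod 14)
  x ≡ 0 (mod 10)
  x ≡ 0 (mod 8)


Moduli 14, 10, 8 are not pairwise coprime, so CRT works modulo lcm(m_i) when all pairwise compatibility conditions hold.
Pairwise compatibility: gcd(m_i, m_j) must divide a_i - a_j for every pair.
Merge one congruence at a time:
  Start: x ≡ 12 (mod 14).
  Combine with x ≡ 0 (mod 10): gcd(14, 10) = 2; 0 - 12 = -12, which IS divisible by 2, so compatible.
    Write x = 12 + 14·t and substitute into x ≡ 0 (mod 10): 14·t ≡ 0 − 12 = -12 (mod 10).
    Divide the congruence (and modulus) by g = 2: 7·t ≡ -6 (mod 5).
    Reduce coefficients mod 5: 2·t ≡ 4 (mod 5).
    The inverse of 2 mod 5 is 3 (since 2·3 = 6 = 1·5 + 1), so t ≡ 3·4 = 12 ≡ 2 (mod 5).
    Then x = 12 + 14·2 = 40, valid modulo lcm(14, 10) = 70: x ≡ 40 (mod 70).
  Combine with x ≡ 0 (mod 8): gcd(70, 8) = 2; 0 - 40 = -40, which IS divisible by 2, so compatible.
    Write x = 40 + 70·t and substitute into x ≡ 0 (mod 8): 70·t ≡ 0 − 40 = -40 (mod 8).
    Divide the congruence (and modulus) by g = 2: 35·t ≡ -20 (mod 4).
    Reduce coefficients mod 4: 3·t ≡ 0 (mod 4).
    The inverse of 3 mod 4 is 3 (since 3·3 = 9 = 2·4 + 1), so t ≡ 3·0 = 0 ≡ 0 (mod 4).
    Then x = 40 + 70·0 = 40, valid modulo lcm(70, 8) = 280: x ≡ 40 (mod 280).
Verify: 40 mod 14 = 12, 40 mod 10 = 0, 40 mod 8 = 0.

x ≡ 40 (mod 280).


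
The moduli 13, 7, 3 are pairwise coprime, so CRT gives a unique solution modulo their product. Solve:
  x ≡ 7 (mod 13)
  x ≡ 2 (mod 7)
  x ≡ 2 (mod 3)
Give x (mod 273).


Moduli 13, 7, 3 are pairwise coprime; by CRT there is a unique solution modulo M = 13 · 7 · 3 = 273.
Solve pairwise, accumulating the modulus:
  Start with x ≡ 7 (mod 13).
  Combine with x ≡ 2 (mod 7): since gcd(13, 7) = 1, we get a unique residue mod 91.
    Write x = 7 + 13·t and substitute into x ≡ 2 (mod 7): 13·t ≡ 2 − 7 = -5 (mod 7).
    Reduce coefficients mod 7: 6·t ≡ 2 (mod 7).
    The inverse of 6 mod 7 is 6 (since 6·6 = 36 = 5·7 + 1), so t ≡ 6·2 = 12 ≡ 5 (mod 7).
    Then x = 7 + 13·5 = 72, valid modulo lcm(13, 7) = 91: x ≡ 72 (mod 91).
  Combine with x ≡ 2 (mod 3): since gcd(91, 3) = 1, we get a unique residue mod 273.
    Write x = 72 + 91·t and substitute into x ≡ 2 (mod 3): 91·t ≡ 2 − 72 = -70 (mod 3).
    Reduce coefficients mod 3: 1·t ≡ 2 (mod 3).
    So t ≡ 2 (mod 3).
    Then x = 72 + 91·2 = 254, valid modulo lcm(91, 3) = 273: x ≡ 254 (mod 273).
Verify: 254 mod 13 = 7 ✓, 254 mod 7 = 2 ✓, 254 mod 3 = 2 ✓.

x ≡ 254 (mod 273).


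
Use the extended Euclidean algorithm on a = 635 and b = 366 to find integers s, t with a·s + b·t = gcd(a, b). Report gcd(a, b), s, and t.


Euclidean algorithm on (635, 366) — divide until remainder is 0:
  635 = 1 · 366 + 269
  366 = 1 · 269 + 97
  269 = 2 · 97 + 75
  97 = 1 · 75 + 22
  75 = 3 · 22 + 9
  22 = 2 · 9 + 4
  9 = 2 · 4 + 1
  4 = 4 · 1 + 0
gcd(635, 366) = 1.
Track Bezout coefficients alongside the remainders: start with r₀ = 635 = a·1 + b·0 (s = 1, t = 0) and r₁ = 366 = a·0 + b·1 (s = 0, t = 1); each new remainder r_{k+1} = r_{k-1} − q_k·r_k inherits s_{k+1} = s_{k-1} − q_k·s_k, t_{k+1} = t_{k-1} − q_k·t_k, so r_k = a·s_k + b·t_k at every step:
  q = 1: r = 269, s = 1 − 1·0 = 1, t = 0 − 1·1 = -1  (check: 635·1 + 366·(-1) = 269)
  q = 1: r = 97, s = 0 − 1·1 = -1, t = 1 − 1·(-1) = 2  (check: 635·(-1) + 366·2 = 97)
  q = 2: r = 75, s = 1 − 2·(-1) = 3, t = -1 − 2·2 = -5  (check: 635·3 + 366·(-5) = 75)
  q = 1: r = 22, s = -1 − 1·3 = -4, t = 2 − 1·(-5) = 7  (check: 635·(-4) + 366·7 = 22)
  q = 3: r = 9, s = 3 − 3·(-4) = 15, t = -5 − 3·7 = -26  (check: 635·15 + 366·(-26) = 9)
  q = 2: r = 4, s = -4 − 2·15 = -34, t = 7 − 2·(-26) = 59  (check: 635·(-34) + 366·59 = 4)
  q = 2: r = 1, s = 15 − 2·(-34) = 83, t = -26 − 2·59 = -144  (check: 635·83 + 366·(-144) = 1)
The row with r = 1 (the gcd) gives the Bezout coefficients s = 83, t = -144.
Result: 635 · (83) + 366 · (-144) = 1.

gcd(635, 366) = 1; s = 83, t = -144 (check: 635·83 + 366·(-144) = 1).


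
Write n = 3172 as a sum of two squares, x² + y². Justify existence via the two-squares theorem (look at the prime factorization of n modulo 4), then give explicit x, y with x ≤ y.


Step 1: Factor n = 3172 = 2^2 · 13 · 61.
Step 2: Check the mod-4 condition on each prime factor: 2 = 2 (special); 13 ≡ 1 (mod 4), exponent 1; 61 ≡ 1 (mod 4), exponent 1.
All primes ≡ 3 (mod 4) appear to even exponent (or don't appear), so by the two-squares theorem n IS expressible as a sum of two squares.
Step 3: Build a representation. Group n = k² · m with k = 2 and m = 13 · 61 = 793 (a product of primes ≡ 1 (mod 4)); a representation of m scales to one of n via (k·x)² + (k·y)² = k²(x² + y²). Each prime p ≡ 1 (mod 4) is itself a sum of two squares; find a² by testing p − a² for a perfect square:
  13: 13 − 1² = 12, 13 − 2² = 9 = 3² ⇒ 13 = 2² + 3².
  61: 61 − 1² = 60, 61 − 2² = 57, 61 − 3² = 52, 61 − 4² = 45, 61 − 5² = 36 = 6² ⇒ 61 = 5² + 6².
  Combine using the Brahmagupta–Fibonacci identity (a² + b²)(c² + d²) = (ac − bd)² + (ad + bc)² = (ac + bd)² + (ad − bc)²:
  13 · 61 = 793: from (2² + 3²)(5² + 6²), take (2·5 − 3·6, 2·6 + 3·5) = (10 − 18, 12 + 15) = (-8, 27); dropping signs (only squares matter) gives (8, 27); check 8² + 27² = 64 + 729 = 793 ✓.
  Scale by k = 2: (2·8, 2·27) = (16, 54).
Step 4: Order so x ≤ y and verify: 16² + 54² = 256 + 2916 = 3172 = n. ✓

n = 3172 = 16² + 54² (one valid representation with x ≤ y).


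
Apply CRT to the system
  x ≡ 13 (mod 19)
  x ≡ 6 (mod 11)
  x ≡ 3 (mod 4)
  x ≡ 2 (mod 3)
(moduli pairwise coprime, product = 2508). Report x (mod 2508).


Product of moduli M = 19 · 11 · 4 · 3 = 2508.
Merge one congruence at a time:
  Start: x ≡ 13 (mod 19).
  Combine with x ≡ 6 (mod 11); new modulus lcm = 209.
    Write x = 13 + 19·t and substitute into x ≡ 6 (mod 11): 19·t ≡ 6 − 13 = -7 (mod 11).
    Reduce coefficients mod 11: 8·t ≡ 4 (mod 11).
    The inverse of 8 mod 11 is 7 (since 8·7 = 56 = 5·11 + 1), so t ≡ 7·4 = 28 ≡ 6 (mod 11).
    Then x = 13 + 19·6 = 127, valid modulo lcm(19, 11) = 209: x ≡ 127 (mod 209).
  Combine with x ≡ 3 (mod 4); new modulus lcm = 836.
    Write x = 127 + 209·t and substitute into x ≡ 3 (mod 4): 209·t ≡ 3 − 127 = -124 (mod 4).
    Reduce coefficients mod 4: 1·t ≡ 0 (mod 4).
    So t ≡ 0 (mod 4).
    Then x = 127 + 209·0 = 127, valid modulo lcm(209, 4) = 836: x ≡ 127 (mod 836).
  Combine with x ≡ 2 (mod 3); new modulus lcm = 2508.
    Write x = 127 + 836·t and substitute into x ≡ 2 (mod 3): 836·t ≡ 2 − 127 = -125 (mod 3).
    Reduce coefficients mod 3: 2·t ≡ 1 (mod 3).
    The inverse of 2 mod 3 is 2 (since 2·2 = 4 = 1·3 + 1), so t ≡ 2·1 = 2 ≡ 2 (mod 3).
    Then x = 127 + 836·2 = 1799, valid modulo lcm(836, 3) = 2508: x ≡ 1799 (mod 2508).
Verify against each original: 1799 mod 19 = 13, 1799 mod 11 = 6, 1799 mod 4 = 3, 1799 mod 3 = 2.

x ≡ 1799 (mod 2508).


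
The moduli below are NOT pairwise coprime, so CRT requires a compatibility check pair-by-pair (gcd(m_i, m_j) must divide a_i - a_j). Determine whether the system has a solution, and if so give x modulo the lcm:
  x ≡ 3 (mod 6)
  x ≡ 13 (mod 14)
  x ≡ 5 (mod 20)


Moduli 6, 14, 20 are not pairwise coprime, so CRT works modulo lcm(m_i) when all pairwise compatibility conditions hold.
Pairwise compatibility: gcd(m_i, m_j) must divide a_i - a_j for every pair.
Merge one congruence at a time:
  Start: x ≡ 3 (mod 6).
  Combine with x ≡ 13 (mod 14): gcd(6, 14) = 2; 13 - 3 = 10, which IS divisible by 2, so compatible.
    Write x = 3 + 6·t and substitute into x ≡ 13 (mod 14): 6·t ≡ 13 − 3 = 10 (mod 14).
    Divide the congruence (and modulus) by g = 2: 3·t ≡ 5 (mod 7).
    The inverse of 3 mod 7 is 5 (since 3·5 = 15 = 2·7 + 1), so t ≡ 5·5 = 25 ≡ 4 (mod 7).
    Then x = 3 + 6·4 = 27, valid modulo lcm(6, 14) = 42: x ≡ 27 (mod 42).
  Combine with x ≡ 5 (mod 20): gcd(42, 20) = 2; 5 - 27 = -22, which IS divisible by 2, so compatible.
    Write x = 27 + 42·t and substitute into x ≡ 5 (mod 20): 42·t ≡ 5 − 27 = -22 (mod 20).
    Divide the congruence (and modulus) by g = 2: 21·t ≡ -11 (mod 10).
    Reduce coefficients mod 10: 1·t ≡ 9 (mod 10).
    So t ≡ 9 (mod 10).
    Then x = 27 + 42·9 = 405, valid modulo lcm(42, 20) = 420: x ≡ 405 (mod 420).
Verify: 405 mod 6 = 3, 405 mod 14 = 13, 405 mod 20 = 5.

x ≡ 405 (mod 420).


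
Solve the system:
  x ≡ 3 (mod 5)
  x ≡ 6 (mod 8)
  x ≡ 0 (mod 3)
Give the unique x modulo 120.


Moduli 5, 8, 3 are pairwise coprime; by CRT there is a unique solution modulo M = 5 · 8 · 3 = 120.
Solve pairwise, accumulating the modulus:
  Start with x ≡ 3 (mod 5).
  Combine with x ≡ 6 (mod 8): since gcd(5, 8) = 1, we get a unique residue mod 40.
    Write x = 3 + 5·t and substitute into x ≡ 6 (mod 8): 5·t ≡ 6 − 3 = 3 (mod 8).
    The inverse of 5 mod 8 is 5 (since 5·5 = 25 = 3·8 + 1), so t ≡ 5·3 = 15 ≡ 7 (mod 8).
    Then x = 3 + 5·7 = 38, valid modulo lcm(5, 8) = 40: x ≡ 38 (mod 40).
  Combine with x ≡ 0 (mod 3): since gcd(40, 3) = 1, we get a unique residue mod 120.
    Write x = 38 + 40·t and substitute into x ≡ 0 (mod 3): 40·t ≡ 0 − 38 = -38 (mod 3).
    Reduce coefficients mod 3: 1·t ≡ 1 (mod 3).
    So t ≡ 1 (mod 3).
    Then x = 38 + 40·1 = 78, valid modulo lcm(40, 3) = 120: x ≡ 78 (mod 120).
Verify: 78 mod 5 = 3 ✓, 78 mod 8 = 6 ✓, 78 mod 3 = 0 ✓.

x ≡ 78 (mod 120).


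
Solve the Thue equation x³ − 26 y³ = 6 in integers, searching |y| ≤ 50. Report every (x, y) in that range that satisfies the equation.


The equation is x³ - 26y³ = 6. For fixed y, x³ = 26·y³ + 6, so a solution requires the RHS to be a perfect cube.
Strategy: iterate y from -50 to 50, compute RHS = 26·y³ + 6, and check whether it is a (positive or negative) perfect cube.
Check small values of y:
  y = 0: RHS = 6 is not a perfect cube.
  y = 1: RHS = 32 is not a perfect cube.
  y = -1: RHS = -20 is not a perfect cube.
  y = 2: RHS = 214 is not a perfect cube.
  y = -2: RHS = -202 is not a perfect cube.
  y = 3: RHS = 708 is not a perfect cube.
  y = -3: RHS = -696 is not a perfect cube.
Continuing the search up to |y| = 50 finds no solutions either.
No (x, y) in the scanned range satisfies the equation.

No integer solutions with |y| ≤ 50.


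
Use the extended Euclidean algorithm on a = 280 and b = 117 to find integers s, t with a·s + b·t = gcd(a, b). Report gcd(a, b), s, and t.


Euclidean algorithm on (280, 117) — divide until remainder is 0:
  280 = 2 · 117 + 46
  117 = 2 · 46 + 25
  46 = 1 · 25 + 21
  25 = 1 · 21 + 4
  21 = 5 · 4 + 1
  4 = 4 · 1 + 0
gcd(280, 117) = 1.
Track Bezout coefficients alongside the remainders: start with r₀ = 280 = a·1 + b·0 (s = 1, t = 0) and r₁ = 117 = a·0 + b·1 (s = 0, t = 1); each new remainder r_{k+1} = r_{k-1} − q_k·r_k inherits s_{k+1} = s_{k-1} − q_k·s_k, t_{k+1} = t_{k-1} − q_k·t_k, so r_k = a·s_k + b·t_k at every step:
  q = 2: r = 46, s = 1 − 2·0 = 1, t = 0 − 2·1 = -2  (check: 280·1 + 117·(-2) = 46)
  q = 2: r = 25, s = 0 − 2·1 = -2, t = 1 − 2·(-2) = 5  (check: 280·(-2) + 117·5 = 25)
  q = 1: r = 21, s = 1 − 1·(-2) = 3, t = -2 − 1·5 = -7  (check: 280·3 + 117·(-7) = 21)
  q = 1: r = 4, s = -2 − 1·3 = -5, t = 5 − 1·(-7) = 12  (check: 280·(-5) + 117·12 = 4)
  q = 5: r = 1, s = 3 − 5·(-5) = 28, t = -7 − 5·12 = -67  (check: 280·28 + 117·(-67) = 1)
The row with r = 1 (the gcd) gives the Bezout coefficients s = 28, t = -67.
Result: 280 · (28) + 117 · (-67) = 1.

gcd(280, 117) = 1; s = 28, t = -67 (check: 280·28 + 117·(-67) = 1).


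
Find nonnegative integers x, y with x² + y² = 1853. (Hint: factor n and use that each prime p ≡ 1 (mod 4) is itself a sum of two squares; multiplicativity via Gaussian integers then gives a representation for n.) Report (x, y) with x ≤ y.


Step 1: Factor n = 1853 = 17 · 109.
Step 2: Check the mod-4 condition on each prime factor: 17 ≡ 1 (mod 4), exponent 1; 109 ≡ 1 (mod 4), exponent 1.
All primes ≡ 3 (mod 4) appear to even exponent (or don't appear), so by the two-squares theorem n IS expressible as a sum of two squares.
Step 3: Build a representation. Here n = 17 · 109 is a product of primes ≡ 1 (mod 4). Each prime p ≡ 1 (mod 4) is itself a sum of two squares; find a² by testing p − a² for a perfect square:
  17: 17 − 1² = 16 = 4² ⇒ 17 = 1² + 4².
  109: 109 − 1² = 108, 109 − 2² = 105, 109 − 3² = 100 = 10² ⇒ 109 = 3² + 10².
  Combine using the Brahmagupta–Fibonacci identity (a² + b²)(c² + d²) = (ac − bd)² + (ad + bc)² = (ac + bd)² + (ad − bc)²:
  17 · 109 = 1853: from (1² + 4²)(3² + 10²), take (1·3 − 4·10, 1·10 + 4·3) = (3 − 40, 10 + 12) = (-37, 22); dropping signs (only squares matter) gives (37, 22); check 37² + 22² = 1369 + 484 = 1853 ✓.
Step 4: Order so x ≤ y and verify: 22² + 37² = 484 + 1369 = 1853 = n. ✓

n = 1853 = 22² + 37² (one valid representation with x ≤ y).


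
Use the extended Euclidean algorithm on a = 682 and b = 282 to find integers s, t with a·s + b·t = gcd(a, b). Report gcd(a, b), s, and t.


Euclidean algorithm on (682, 282) — divide until remainder is 0:
  682 = 2 · 282 + 118
  282 = 2 · 118 + 46
  118 = 2 · 46 + 26
  46 = 1 · 26 + 20
  26 = 1 · 20 + 6
  20 = 3 · 6 + 2
  6 = 3 · 2 + 0
gcd(682, 282) = 2.
Track Bezout coefficients alongside the remainders: start with r₀ = 682 = a·1 + b·0 (s = 1, t = 0) and r₁ = 282 = a·0 + b·1 (s = 0, t = 1); each new remainder r_{k+1} = r_{k-1} − q_k·r_k inherits s_{k+1} = s_{k-1} − q_k·s_k, t_{k+1} = t_{k-1} − q_k·t_k, so r_k = a·s_k + b·t_k at every step:
  q = 2: r = 118, s = 1 − 2·0 = 1, t = 0 − 2·1 = -2  (check: 682·1 + 282·(-2) = 118)
  q = 2: r = 46, s = 0 − 2·1 = -2, t = 1 − 2·(-2) = 5  (check: 682·(-2) + 282·5 = 46)
  q = 2: r = 26, s = 1 − 2·(-2) = 5, t = -2 − 2·5 = -12  (check: 682·5 + 282·(-12) = 26)
  q = 1: r = 20, s = -2 − 1·5 = -7, t = 5 − 1·(-12) = 17  (check: 682·(-7) + 282·17 = 20)
  q = 1: r = 6, s = 5 − 1·(-7) = 12, t = -12 − 1·17 = -29  (check: 682·12 + 282·(-29) = 6)
  q = 3: r = 2, s = -7 − 3·12 = -43, t = 17 − 3·(-29) = 104  (check: 682·(-43) + 282·104 = 2)
The row with r = 2 (the gcd) gives the Bezout coefficients s = -43, t = 104.
Result: 682 · (-43) + 282 · (104) = 2.

gcd(682, 282) = 2; s = -43, t = 104 (check: 682·(-43) + 282·104 = 2).


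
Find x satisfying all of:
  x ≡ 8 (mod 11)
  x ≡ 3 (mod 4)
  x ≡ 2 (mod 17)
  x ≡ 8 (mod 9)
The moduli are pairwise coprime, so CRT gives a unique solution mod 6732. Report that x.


Product of moduli M = 11 · 4 · 17 · 9 = 6732.
Merge one congruence at a time:
  Start: x ≡ 8 (mod 11).
  Combine with x ≡ 3 (mod 4); new modulus lcm = 44.
    Write x = 8 + 11·t and substitute into x ≡ 3 (mod 4): 11·t ≡ 3 − 8 = -5 (mod 4).
    Reduce coefficients mod 4: 3·t ≡ 3 (mod 4).
    The inverse of 3 mod 4 is 3 (since 3·3 = 9 = 2·4 + 1), so t ≡ 3·3 = 9 ≡ 1 (mod 4).
    Then x = 8 + 11·1 = 19, valid modulo lcm(11, 4) = 44: x ≡ 19 (mod 44).
  Combine with x ≡ 2 (mod 17); new modulus lcm = 748.
    Write x = 19 + 44·t and substitute into x ≡ 2 (mod 17): 44·t ≡ 2 − 19 = -17 (mod 17).
    Reduce coefficients mod 17: 10·t ≡ 0 (mod 17).
    The inverse of 10 mod 17 is 12 (since 10·12 = 120 = 7·17 + 1), so t ≡ 12·0 = 0 ≡ 0 (mod 17).
    Then x = 19 + 44·0 = 19, valid modulo lcm(44, 17) = 748: x ≡ 19 (mod 748).
  Combine with x ≡ 8 (mod 9); new modulus lcm = 6732.
    Write x = 19 + 748·t and substitute into x ≡ 8 (mod 9): 748·t ≡ 8 − 19 = -11 (mod 9).
    Reduce coefficients mod 9: 1·t ≡ 7 (mod 9).
    So t ≡ 7 (mod 9).
    Then x = 19 + 748·7 = 5255, valid modulo lcm(748, 9) = 6732: x ≡ 5255 (mod 6732).
Verify against each original: 5255 mod 11 = 8, 5255 mod 4 = 3, 5255 mod 17 = 2, 5255 mod 9 = 8.

x ≡ 5255 (mod 6732).


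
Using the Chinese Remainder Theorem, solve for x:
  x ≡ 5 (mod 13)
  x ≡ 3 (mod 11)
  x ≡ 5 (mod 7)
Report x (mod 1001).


Moduli 13, 11, 7 are pairwise coprime; by CRT there is a unique solution modulo M = 13 · 11 · 7 = 1001.
Solve pairwise, accumulating the modulus:
  Start with x ≡ 5 (mod 13).
  Combine with x ≡ 3 (mod 11): since gcd(13, 11) = 1, we get a unique residue mod 143.
    Write x = 5 + 13·t and substitute into x ≡ 3 (mod 11): 13·t ≡ 3 − 5 = -2 (mod 11).
    Reduce coefficients mod 11: 2·t ≡ 9 (mod 11).
    The inverse of 2 mod 11 is 6 (since 2·6 = 12 = 1·11 + 1), so t ≡ 6·9 = 54 ≡ 10 (mod 11).
    Then x = 5 + 13·10 = 135, valid modulo lcm(13, 11) = 143: x ≡ 135 (mod 143).
  Combine with x ≡ 5 (mod 7): since gcd(143, 7) = 1, we get a unique residue mod 1001.
    Write x = 135 + 143·t and substitute into x ≡ 5 (mod 7): 143·t ≡ 5 − 135 = -130 (mod 7).
    Reduce coefficients mod 7: 3·t ≡ 3 (mod 7).
    The inverse of 3 mod 7 is 5 (since 3·5 = 15 = 2·7 + 1), so t ≡ 5·3 = 15 ≡ 1 (mod 7).
    Then x = 135 + 143·1 = 278, valid modulo lcm(143, 7) = 1001: x ≡ 278 (mod 1001).
Verify: 278 mod 13 = 5 ✓, 278 mod 11 = 3 ✓, 278 mod 7 = 5 ✓.

x ≡ 278 (mod 1001).


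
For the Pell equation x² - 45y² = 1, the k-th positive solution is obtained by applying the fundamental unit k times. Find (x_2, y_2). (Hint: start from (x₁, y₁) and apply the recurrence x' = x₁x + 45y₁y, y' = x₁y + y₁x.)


Step 1: Find the fundamental solution (x₁, y₁) of x² - 45y² = 1.
  Expand √45 as a continued fraction. a₀ = ⌊√45⌋ = 6; iterate m_{k+1} = d_k·a_k − m_k, d_{k+1} = (45 − m_{k+1}²)/d_k, a_{k+1} = ⌊(a₀ + m_{k+1})/d_{k+1}⌋ (starting m₀ = 0, d₀ = 1), with convergents p_k = a_k·p_{k-1} + p_{k-2}, q_k = a_k·q_{k-1} + q_{k-2} (p₋₁ = 1, q₋₁ = 0):
  k = 0: a₀ = 6; p₀/q₀ = 6/1; p₀² − 45·q₀² = 36 − 45 = -9.
  k = 1: m = 6, d = 9, a = ⌊(6 + 6)/9⌋ = 1; p/q = (1·6 + 1)/(1·1 + 0) = 7/1; p² − 45·q² = 49 − 45 = 4.
  k = 2: m = 3, d = 4, a = ⌊(6 + 3)/4⌋ = 2; p/q = (2·7 + 6)/(2·1 + 1) = 20/3; p² − 45·q² = 400 − 405 = -5.
  k = 3: m = 5, d = 5, a = ⌊(6 + 5)/5⌋ = 2; p/q = (2·20 + 7)/(2·3 + 1) = 47/7; p² − 45·q² = 2209 − 2205 = 4.
  k = 4: m = 5, d = 4, a = ⌊(6 + 5)/4⌋ = 2; p/q = (2·47 + 20)/(2·7 + 3) = 114/17; p² − 45·q² = 12996 − 13005 = -9.
  k = 5: m = 3, d = 9, a = ⌊(6 + 3)/9⌋ = 1; p/q = (1·114 + 47)/(1·17 + 7) = 161/24; p² − 45·q² = 25921 − 25920 = 1.
  The first convergent with p² − 45·q² = 1 gives the fundamental solution (x₁, y₁) = (161, 24).
Step 2: Apply the recurrence (x_{n+1}, y_{n+1}) = (x₁x_n + 45y₁y_n, x₁y_n + y₁x_n) repeatedly.
  From (x_1, y_1) = (161, 24): x_2 = 161·161 + 45·24·24 = 51841; y_2 = 161·24 + 24·161 = 7728.
Step 3: Verify x_2² - 45·y_2² = 2687489281 - 2687489280 = 1 (should be 1). ✓

(x_1, y_1) = (161, 24); (x_2, y_2) = (51841, 7728).
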